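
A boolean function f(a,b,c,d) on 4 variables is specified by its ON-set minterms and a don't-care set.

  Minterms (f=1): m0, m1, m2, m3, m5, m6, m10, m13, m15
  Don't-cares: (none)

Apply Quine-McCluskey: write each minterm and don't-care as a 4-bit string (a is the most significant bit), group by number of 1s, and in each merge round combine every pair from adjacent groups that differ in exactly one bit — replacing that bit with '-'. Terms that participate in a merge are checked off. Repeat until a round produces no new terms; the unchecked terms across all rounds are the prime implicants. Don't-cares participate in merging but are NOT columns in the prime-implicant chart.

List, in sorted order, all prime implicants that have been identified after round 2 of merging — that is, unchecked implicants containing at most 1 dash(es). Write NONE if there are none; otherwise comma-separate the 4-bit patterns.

-010, -101, 0-01, 0-10, 11-1

[col 0] 0000*, 0001*, 0010*, 0011*, 0101*, 0110*, 1010*, 1101*, 1111*
[col 1] -010, -101, 0-01, 0-10, 00-0*, 00-1*, 000-*, 001-*, 11-1
[col 2] 00--
Prime implicants: -010, -101, 0-01, 0-10, 00--, 11-1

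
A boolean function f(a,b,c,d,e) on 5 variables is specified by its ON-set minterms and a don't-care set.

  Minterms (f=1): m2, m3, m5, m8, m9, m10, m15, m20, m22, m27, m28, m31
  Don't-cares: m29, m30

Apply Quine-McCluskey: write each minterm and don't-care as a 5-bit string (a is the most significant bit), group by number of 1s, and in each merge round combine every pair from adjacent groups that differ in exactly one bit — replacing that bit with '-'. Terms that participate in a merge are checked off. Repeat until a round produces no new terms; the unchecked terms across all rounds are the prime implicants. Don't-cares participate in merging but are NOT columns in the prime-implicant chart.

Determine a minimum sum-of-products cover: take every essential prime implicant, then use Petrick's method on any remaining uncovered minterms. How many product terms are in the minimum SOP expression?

size-2^0 implicants → 00010(✓)  00011(✓)  00101  01000(✓)  01001(✓)  01010(✓)  01111(✓)  10100(✓)  10110(✓)  11011(✓)  11100(✓)  11101(✓)  11110(✓)  11111(✓)
size-2^1 implicants → -1111  0-010  0001-  010-0  0100-  1-100(✓)  1-110(✓)  101-0(✓)  11-11  111-0(✓)  111-1(✓)  1110-(✓)  1111-(✓)
size-2^2 implicants → 1-1-0  111--
Unchecked terms (primes): -1111, 0-010, 0001-, 00101, 010-0, 0100-, 1-1-0, 11-11, 111--
Minterm coverage:
  m2 ⊆ 0-010,0001-
  m3 ⊆ 0001- [E]
  m5 ⊆ 00101 [E]
  m8 ⊆ 010-0,0100-
  m9 ⊆ 0100- [E]
  m10 ⊆ 0-010,010-0
  m15 ⊆ -1111 [E]
  m20 ⊆ 1-1-0 [E]
  m22 ⊆ 1-1-0 [E]
  m27 ⊆ 11-11 [E]
  m28 ⊆ 1-1-0,111--
  m31 ⊆ -1111,11-11,111--
E = {-1111, 0001-, 00101, 0100-, 1-1-0, 11-11}
Petrick residual → 0-010
Cover = bcde + a'c'de' + a'b'c'd + a'b'cd'e + a'bc'd' + ace' + abde  |cover|=7

7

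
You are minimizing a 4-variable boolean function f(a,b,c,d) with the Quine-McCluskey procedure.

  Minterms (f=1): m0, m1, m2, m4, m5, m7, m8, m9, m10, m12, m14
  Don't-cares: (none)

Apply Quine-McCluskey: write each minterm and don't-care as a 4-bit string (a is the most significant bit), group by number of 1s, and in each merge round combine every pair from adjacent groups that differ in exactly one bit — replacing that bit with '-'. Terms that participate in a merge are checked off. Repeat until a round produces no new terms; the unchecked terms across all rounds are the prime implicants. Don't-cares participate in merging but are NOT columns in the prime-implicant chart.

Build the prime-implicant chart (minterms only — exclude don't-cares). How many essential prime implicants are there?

Round 0: 0000✓ 0001✓ 0010✓ 0100✓ 0101✓ 0111✓ 1000✓ 1001✓ 1010✓ 1100✓ 1110✓
Round 1: -000✓ -001✓ -010✓ -100✓ 0-00✓ 0-01✓ 00-0✓ 000-✓ 01-1 010-✓ 1-00✓ 1-10✓ 10-0✓ 100-✓ 11-0✓
Round 2: --00 -0-0 -00- 0-0- 1--0
PIs = {--00, -0-0, -00-, 0-0-, 01-1, 1--0}
Coverage chart:
  m0: --00,-0-0,-00-,0-0-
  m1: -00-,0-0-
  m2: -0-0 ←essential
  m4: --00,0-0-
  m5: 0-0-,01-1
  m7: 01-1 ←essential
  m8: --00,-0-0,-00-,1--0
  m9: -00- ←essential
  m10: -0-0,1--0
  m12: --00,1--0
  m14: 1--0 ←essential
Essential: -0-0, -00-, 01-1, 1--0

4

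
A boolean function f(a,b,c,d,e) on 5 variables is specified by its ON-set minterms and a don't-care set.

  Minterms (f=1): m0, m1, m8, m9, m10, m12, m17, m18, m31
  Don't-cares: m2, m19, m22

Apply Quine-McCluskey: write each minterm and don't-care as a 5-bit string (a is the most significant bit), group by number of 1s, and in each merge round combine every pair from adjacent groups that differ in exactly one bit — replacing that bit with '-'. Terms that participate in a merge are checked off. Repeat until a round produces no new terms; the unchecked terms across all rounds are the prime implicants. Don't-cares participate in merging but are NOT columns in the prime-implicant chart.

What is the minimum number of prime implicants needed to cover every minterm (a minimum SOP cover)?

Round 0: 00000✓ 00001✓ 00010✓ 01000✓ 01001✓ 01010✓ 01100✓ 10001✓ 10010✓ 10011✓ 10110✓ 11111
Round 1: -0001 -0010 0-000✓ 0-001✓ 0-010✓ 000-0✓ 0000-✓ 01-00 010-0✓ 0100-✓ 10-10 100-1 1001-
Round 2: 0-0-0 0-00-
PIs = {-0001, -0010, 0-0-0, 0-00-, 01-00, 10-10, 100-1, 1001-, 11111}
Coverage chart:
  m0: 0-0-0,0-00-
  m1: -0001,0-00-
  m8: 0-0-0,0-00-,01-00
  m9: 0-00- ←essential
  m10: 0-0-0 ←essential
  m12: 01-00 ←essential
  m17: -0001,100-1
  m18: -0010,10-10,1001-
  m31: 11111 ←essential
Essential: 0-0-0, 0-00-, 01-00, 11111
Petrick residual → -0001, -0010
Min cover (6 terms): b'c'd'e + b'c'de' + a'c'e' + a'c'd' + a'bd'e' + abcde

6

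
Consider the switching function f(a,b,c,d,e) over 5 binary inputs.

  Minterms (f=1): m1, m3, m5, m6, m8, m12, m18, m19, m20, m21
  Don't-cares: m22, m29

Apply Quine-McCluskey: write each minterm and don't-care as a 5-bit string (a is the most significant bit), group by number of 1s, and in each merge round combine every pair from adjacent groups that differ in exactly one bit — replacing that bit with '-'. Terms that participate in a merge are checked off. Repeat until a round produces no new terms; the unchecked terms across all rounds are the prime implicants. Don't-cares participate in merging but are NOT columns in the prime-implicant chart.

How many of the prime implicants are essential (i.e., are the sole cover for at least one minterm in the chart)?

[col 0] 00001*, 00011*, 00101*, 00110*, 01000*, 01100*, 10010*, 10011*, 10100*, 10101*, 10110*, 11101*
[col 1] -0011, -0101, -0110, 00-01, 000-1, 01-00, 1-101, 10-10, 1001-, 101-0, 1010-
Prime implicants: -0011, -0101, -0110, 00-01, 000-1, 01-00, 1-101, 10-10, 1001-, 101-0, 1010-
PI chart (minterm → PIs covering it):
  1 | 00-01,000-1
  3 | -0011,000-1
  5 | -0101,00-01
  6 | -0110  (sole → essential)
  8 | 01-00  (sole → essential)
  12 | 01-00  (sole → essential)
  18 | 10-10,1001-
  19 | -0011,1001-
  20 | 101-0,1010-
  21 | -0101,1-101,1010-
Essential prime implicants: -0110, 01-00

2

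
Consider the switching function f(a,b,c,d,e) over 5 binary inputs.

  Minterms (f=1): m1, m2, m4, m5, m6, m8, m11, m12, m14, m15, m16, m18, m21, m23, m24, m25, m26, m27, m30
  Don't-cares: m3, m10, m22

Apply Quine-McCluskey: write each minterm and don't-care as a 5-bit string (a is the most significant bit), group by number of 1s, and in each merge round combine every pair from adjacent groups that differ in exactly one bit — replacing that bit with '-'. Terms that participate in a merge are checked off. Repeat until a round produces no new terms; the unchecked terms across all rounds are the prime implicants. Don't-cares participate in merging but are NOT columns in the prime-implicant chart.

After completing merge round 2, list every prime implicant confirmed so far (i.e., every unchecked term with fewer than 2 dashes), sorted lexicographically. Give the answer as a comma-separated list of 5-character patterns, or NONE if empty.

Round 0: 00001✓ 00010✓ 00011✓ 00100✓ 00101✓ 00110✓ 01000✓ 01010✓ 01011✓ 01100✓ 01110✓ 01111✓ 10000✓ 10010✓ 10101✓ 10110✓ 10111✓ 11000✓ 11001✓ 11010✓ 11011✓ 11110✓
Round 1: -0010✓ -0101 -0110✓ -1000✓ -1010✓ -1011✓ -1110✓ 0-010✓ 0-011✓ 0-100✓ 0-110✓ 00-01 00-10✓ 000-1 0001-✓ 001-0✓ 0010- 01-00✓ 01-10✓ 01-11✓ 010-0✓ 0101-✓ 011-0✓ 0111-✓ 1-000✓ 1-010✓ 1-110✓ 10-10✓ 100-0✓ 101-1 1011- 11-10✓ 110-0✓ 110-1✓ 1100-✓ 1101-✓
Round 2: --010✓ --110✓ -0-10✓ -1-10✓ -10-0 -101- 0--10✓ 0-01- 0-1-0 01--0 01-1- 1--10✓ 1-0-0 110--
Round 3: ---10
PIs = {---10, -0101, -10-0, -101-, 0-01-, 0-1-0, 00-01, 000-1, 0010-, 01--0, 01-1-, 1-0-0, 101-1, 1011-, 110--}

-0101, 00-01, 000-1, 0010-, 101-1, 1011-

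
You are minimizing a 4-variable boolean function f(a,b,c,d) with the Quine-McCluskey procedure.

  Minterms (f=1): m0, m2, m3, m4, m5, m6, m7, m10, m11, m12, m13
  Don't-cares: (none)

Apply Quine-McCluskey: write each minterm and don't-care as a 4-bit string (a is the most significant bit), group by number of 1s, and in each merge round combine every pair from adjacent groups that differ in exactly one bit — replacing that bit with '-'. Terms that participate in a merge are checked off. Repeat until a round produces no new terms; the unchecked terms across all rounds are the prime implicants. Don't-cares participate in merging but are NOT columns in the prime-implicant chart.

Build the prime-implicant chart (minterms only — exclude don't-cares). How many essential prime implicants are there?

3

Round 0: 0000✓ 0010✓ 0011✓ 0100✓ 0101✓ 0110✓ 0111✓ 1010✓ 1011✓ 1100✓ 1101✓
Round 1: -010✓ -011✓ -100✓ -101✓ 0-00✓ 0-10✓ 0-11✓ 00-0✓ 001-✓ 01-0✓ 01-1✓ 010-✓ 011-✓ 101-✓ 110-✓
Round 2: -01- -10- 0--0 0-1- 01--
PIs = {-01-, -10-, 0--0, 0-1-, 01--}
Coverage chart:
  m0: 0--0 ←essential
  m2: -01-,0--0,0-1-
  m3: -01-,0-1-
  m4: -10-,0--0,01--
  m5: -10-,01--
  m6: 0--0,0-1-,01--
  m7: 0-1-,01--
  m10: -01- ←essential
  m11: -01- ←essential
  m12: -10- ←essential
  m13: -10- ←essential
Essential: -01-, -10-, 0--0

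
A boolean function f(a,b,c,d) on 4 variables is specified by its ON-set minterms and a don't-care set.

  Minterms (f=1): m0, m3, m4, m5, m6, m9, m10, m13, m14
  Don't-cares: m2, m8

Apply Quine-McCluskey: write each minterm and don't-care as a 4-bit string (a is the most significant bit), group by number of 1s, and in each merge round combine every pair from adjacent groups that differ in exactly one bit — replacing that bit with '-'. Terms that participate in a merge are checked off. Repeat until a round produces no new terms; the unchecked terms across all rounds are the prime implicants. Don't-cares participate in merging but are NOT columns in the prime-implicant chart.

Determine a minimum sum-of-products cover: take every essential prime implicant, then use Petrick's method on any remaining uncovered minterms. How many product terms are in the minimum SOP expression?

5

[col 0] 0000*, 0010*, 0011*, 0100*, 0101*, 0110*, 1000*, 1001*, 1010*, 1101*, 1110*
[col 1] -000*, -010*, -101, -110*, 0-00*, 0-10*, 00-0*, 001-, 01-0*, 010-, 1-01, 1-10*, 10-0*, 100-
[col 2] --10, -0-0, 0--0
Prime implicants: --10, -0-0, -101, 0--0, 001-, 010-, 1-01, 100-
PI chart (minterm → PIs covering it):
  0 | -0-0,0--0
  3 | 001-  (sole → essential)
  4 | 0--0,010-
  5 | -101,010-
  6 | --10,0--0
  9 | 1-01,100-
  10 | --10,-0-0
  13 | -101,1-01
  14 | --10  (sole → essential)
Essential prime implicants: --10, 001-
Petrick residual → -0-0, 010-, 1-01
Minimum SOP uses 5 PIs: cd' + b'd' + a'b'c + a'bc' + ac'd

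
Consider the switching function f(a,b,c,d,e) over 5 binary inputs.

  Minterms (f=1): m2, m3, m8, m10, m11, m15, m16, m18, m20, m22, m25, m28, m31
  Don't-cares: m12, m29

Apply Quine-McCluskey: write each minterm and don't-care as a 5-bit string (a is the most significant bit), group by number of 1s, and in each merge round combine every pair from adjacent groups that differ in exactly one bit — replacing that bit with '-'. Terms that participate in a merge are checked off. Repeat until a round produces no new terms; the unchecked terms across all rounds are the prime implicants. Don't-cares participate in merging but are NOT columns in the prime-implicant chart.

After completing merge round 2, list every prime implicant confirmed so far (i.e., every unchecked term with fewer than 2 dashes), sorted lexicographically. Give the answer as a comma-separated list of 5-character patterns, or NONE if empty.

Round 0: 00010✓ 00011✓ 01000✓ 01010✓ 01011✓ 01100✓ 01111✓ 10000✓ 10010✓ 10100✓ 10110✓ 11001✓ 11100✓ 11101✓ 11111✓
Round 1: -0010 -1100 -1111 0-010✓ 0-011✓ 0001-✓ 01-00 01-11 010-0 0101-✓ 1-100 10-00✓ 10-10✓ 100-0✓ 101-0✓ 11-01 111-1 1110-
Round 2: 0-01- 10--0
PIs = {-0010, -1100, -1111, 0-01-, 01-00, 01-11, 010-0, 1-100, 10--0, 11-01, 111-1, 1110-}

-0010, -1100, -1111, 01-00, 01-11, 010-0, 1-100, 11-01, 111-1, 1110-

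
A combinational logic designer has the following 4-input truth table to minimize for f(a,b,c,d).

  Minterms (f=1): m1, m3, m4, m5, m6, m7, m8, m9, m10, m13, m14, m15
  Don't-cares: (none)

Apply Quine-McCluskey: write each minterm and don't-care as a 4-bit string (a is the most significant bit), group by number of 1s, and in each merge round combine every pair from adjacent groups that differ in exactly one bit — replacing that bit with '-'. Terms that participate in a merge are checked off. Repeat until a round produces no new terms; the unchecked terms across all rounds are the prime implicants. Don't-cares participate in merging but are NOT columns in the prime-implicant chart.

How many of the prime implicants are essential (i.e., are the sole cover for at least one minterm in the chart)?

Round 0: 0001✓ 0011✓ 0100✓ 0101✓ 0110✓ 0111✓ 1000✓ 1001✓ 1010✓ 1101✓ 1110✓ 1111✓
Round 1: -001✓ -101✓ -110✓ -111✓ 0-01✓ 0-11✓ 00-1✓ 01-0✓ 01-1✓ 010-✓ 011-✓ 1-01✓ 1-10 10-0 100- 11-1✓ 111-✓
Round 2: --01 -1-1 -11- 0--1 01--
PIs = {--01, -1-1, -11-, 0--1, 01--, 1-10, 10-0, 100-}
Coverage chart:
  m1: --01,0--1
  m3: 0--1 ←essential
  m4: 01-- ←essential
  m5: --01,-1-1,0--1,01--
  m6: -11-,01--
  m7: -1-1,-11-,0--1,01--
  m8: 10-0,100-
  m9: --01,100-
  m10: 1-10,10-0
  m13: --01,-1-1
  m14: -11-,1-10
  m15: -1-1,-11-
Essential: 0--1, 01--

2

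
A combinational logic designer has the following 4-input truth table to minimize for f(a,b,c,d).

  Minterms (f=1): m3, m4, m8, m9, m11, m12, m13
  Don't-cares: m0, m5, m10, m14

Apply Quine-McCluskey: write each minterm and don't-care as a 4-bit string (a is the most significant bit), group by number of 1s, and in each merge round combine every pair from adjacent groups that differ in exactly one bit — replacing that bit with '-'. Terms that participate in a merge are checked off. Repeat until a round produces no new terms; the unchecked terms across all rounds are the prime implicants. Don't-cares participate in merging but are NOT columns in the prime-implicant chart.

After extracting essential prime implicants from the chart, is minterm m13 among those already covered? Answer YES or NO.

NO

size-2^0 implicants → 0000(✓)  0011(✓)  0100(✓)  0101(✓)  1000(✓)  1001(✓)  1010(✓)  1011(✓)  1100(✓)  1101(✓)  1110(✓)
size-2^1 implicants → -000(✓)  -011  -100(✓)  -101(✓)  0-00(✓)  010-(✓)  1-00(✓)  1-01(✓)  1-10(✓)  10-0(✓)  10-1(✓)  100-(✓)  101-(✓)  11-0(✓)  110-(✓)
size-2^2 implicants → --00  -10-  1--0  1-0-  10--
Unchecked terms (primes): --00, -011, -10-, 1--0, 1-0-, 10--
Minterm coverage:
  m3 ⊆ -011 [E]
  m4 ⊆ --00,-10-
  m8 ⊆ --00,1--0,1-0-,10--
  m9 ⊆ 1-0-,10--
  m11 ⊆ -011,10--
  m12 ⊆ --00,-10-,1--0,1-0-
  m13 ⊆ -10-,1-0-
E = {-011}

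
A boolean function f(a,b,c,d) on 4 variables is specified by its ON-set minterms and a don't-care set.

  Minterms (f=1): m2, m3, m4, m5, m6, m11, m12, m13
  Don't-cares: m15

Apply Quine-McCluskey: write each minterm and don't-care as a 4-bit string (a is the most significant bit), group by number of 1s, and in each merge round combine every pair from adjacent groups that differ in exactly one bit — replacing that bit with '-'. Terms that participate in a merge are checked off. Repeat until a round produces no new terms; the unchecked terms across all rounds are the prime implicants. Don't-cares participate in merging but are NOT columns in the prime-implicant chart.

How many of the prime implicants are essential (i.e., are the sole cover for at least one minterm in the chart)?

1

size-2^0 implicants → 0010(✓)  0011(✓)  0100(✓)  0101(✓)  0110(✓)  1011(✓)  1100(✓)  1101(✓)  1111(✓)
size-2^1 implicants → -011  -100(✓)  -101(✓)  0-10  001-  01-0  010-(✓)  1-11  11-1  110-(✓)
size-2^2 implicants → -10-
Unchecked terms (primes): -011, -10-, 0-10, 001-, 01-0, 1-11, 11-1
Minterm coverage:
  m2 ⊆ 0-10,001-
  m3 ⊆ -011,001-
  m4 ⊆ -10-,01-0
  m5 ⊆ -10- [E]
  m6 ⊆ 0-10,01-0
  m11 ⊆ -011,1-11
  m12 ⊆ -10- [E]
  m13 ⊆ -10-,11-1
E = {-10-}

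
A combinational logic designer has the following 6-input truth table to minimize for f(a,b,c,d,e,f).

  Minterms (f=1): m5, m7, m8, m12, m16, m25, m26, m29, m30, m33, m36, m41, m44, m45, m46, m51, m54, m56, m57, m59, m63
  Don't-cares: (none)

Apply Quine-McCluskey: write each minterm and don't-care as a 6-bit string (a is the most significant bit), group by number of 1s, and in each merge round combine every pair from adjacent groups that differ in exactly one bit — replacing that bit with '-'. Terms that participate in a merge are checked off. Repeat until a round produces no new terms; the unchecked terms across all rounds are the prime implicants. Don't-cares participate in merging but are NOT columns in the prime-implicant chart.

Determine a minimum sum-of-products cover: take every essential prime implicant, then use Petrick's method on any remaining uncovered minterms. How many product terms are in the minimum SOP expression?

13

Round 0: 000101✓ 000111✓ 001000✓ 001100✓ 010000 011001✓ 011010✓ 011101✓ 011110✓ 100001✓ 100100✓ 101001✓ 101100✓ 101101✓ 101110✓ 110011✓ 110110 111000✓ 111001✓ 111011✓ 111111✓
Round 1: -01100 -11001 0001-1 001-00 011-01 011-10 1-1001 10-001 10-100 101-01 1011-0 10110- 11-011 111-11 1110-1 11100-
PIs = {-01100, -11001, 0001-1, 001-00, 010000, 011-01, 011-10, 1-1001, 10-001, 10-100, 101-01, 1011-0, 10110-, 11-011, 110110, 111-11, 1110-1, 11100-}
Coverage chart:
  m5: 0001-1 ←essential
  m7: 0001-1 ←essential
  m8: 001-00 ←essential
  m12: -01100,001-00
  m16: 010000 ←essential
  m25: -11001,011-01
  m26: 011-10 ←essential
  m29: 011-01 ←essential
  m30: 011-10 ←essential
  m33: 10-001 ←essential
  m36: 10-100 ←essential
  m41: 1-1001,10-001,101-01
  m44: -01100,10-100,1011-0,10110-
  m45: 101-01,10110-
  m46: 1011-0 ←essential
  m51: 11-011 ←essential
  m54: 110110 ←essential
  m56: 11100- ←essential
  m57: -11001,1-1001,1110-1,11100-
  m59: 11-011,111-11,1110-1
  m63: 111-11 ←essential
Essential: 0001-1, 001-00, 010000, 011-01, 011-10, 10-001, 10-100, 1011-0, 11-011, 110110, 111-11, 11100-
Petrick residual → 101-01
Min cover (13 terms): a'b'c'df + a'b'ce'f' + a'bc'd'e'f' + a'bce'f + a'bcef' + ab'd'e'f + ab'de'f' + ab'ce'f + ab'cdf' + abd'ef + abc'def' + abcef + abcd'e'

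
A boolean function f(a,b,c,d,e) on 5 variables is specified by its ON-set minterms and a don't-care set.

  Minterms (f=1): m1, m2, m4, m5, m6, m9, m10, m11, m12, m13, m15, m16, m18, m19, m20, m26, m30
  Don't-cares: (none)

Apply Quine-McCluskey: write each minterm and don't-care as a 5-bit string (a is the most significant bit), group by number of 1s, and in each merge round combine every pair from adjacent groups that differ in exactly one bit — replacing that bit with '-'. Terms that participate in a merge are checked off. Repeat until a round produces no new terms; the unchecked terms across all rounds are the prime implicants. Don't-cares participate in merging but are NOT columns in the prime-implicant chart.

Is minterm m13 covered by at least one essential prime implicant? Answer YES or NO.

YES

Round 0: 00001✓ 00010✓ 00100✓ 00101✓ 00110✓ 01001✓ 01010✓ 01011✓ 01100✓ 01101✓ 01111✓ 10000✓ 10010✓ 10011✓ 10100✓ 11010✓ 11110✓
Round 1: -0010✓ -0100 -1010✓ 0-001✓ 0-010✓ 0-100✓ 0-101✓ 00-01✓ 00-10 001-0 0010-✓ 01-01✓ 01-11✓ 010-1✓ 0101- 011-1✓ 0110-✓ 1-010✓ 10-00 100-0 1001- 11-10
Round 2: --010 0--01 0-10- 01--1
PIs = {--010, -0100, 0--01, 0-10-, 00-10, 001-0, 01--1, 0101-, 10-00, 100-0, 1001-, 11-10}
Coverage chart:
  m1: 0--01 ←essential
  m2: --010,00-10
  m4: -0100,0-10-,001-0
  m5: 0--01,0-10-
  m6: 00-10,001-0
  m9: 0--01,01--1
  m10: --010,0101-
  m11: 01--1,0101-
  m12: 0-10- ←essential
  m13: 0--01,0-10-,01--1
  m15: 01--1 ←essential
  m16: 10-00,100-0
  m18: --010,100-0,1001-
  m19: 1001- ←essential
  m20: -0100,10-00
  m26: --010,11-10
  m30: 11-10 ←essential
Essential: 0--01, 0-10-, 01--1, 1001-, 11-10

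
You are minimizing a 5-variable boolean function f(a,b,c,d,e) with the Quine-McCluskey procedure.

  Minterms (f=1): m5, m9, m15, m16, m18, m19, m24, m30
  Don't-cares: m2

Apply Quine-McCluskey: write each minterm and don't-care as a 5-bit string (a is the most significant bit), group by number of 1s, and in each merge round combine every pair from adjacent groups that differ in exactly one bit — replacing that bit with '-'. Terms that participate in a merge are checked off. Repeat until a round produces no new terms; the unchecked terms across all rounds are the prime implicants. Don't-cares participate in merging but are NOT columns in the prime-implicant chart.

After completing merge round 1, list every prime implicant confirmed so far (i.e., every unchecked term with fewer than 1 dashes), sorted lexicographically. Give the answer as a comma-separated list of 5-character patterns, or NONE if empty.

00101, 01001, 01111, 11110

size-2^0 implicants → 00010(✓)  00101  01001  01111  10000(✓)  10010(✓)  10011(✓)  11000(✓)  11110
size-2^1 implicants → -0010  1-000  100-0  1001-
Unchecked terms (primes): -0010, 00101, 01001, 01111, 1-000, 100-0, 1001-, 11110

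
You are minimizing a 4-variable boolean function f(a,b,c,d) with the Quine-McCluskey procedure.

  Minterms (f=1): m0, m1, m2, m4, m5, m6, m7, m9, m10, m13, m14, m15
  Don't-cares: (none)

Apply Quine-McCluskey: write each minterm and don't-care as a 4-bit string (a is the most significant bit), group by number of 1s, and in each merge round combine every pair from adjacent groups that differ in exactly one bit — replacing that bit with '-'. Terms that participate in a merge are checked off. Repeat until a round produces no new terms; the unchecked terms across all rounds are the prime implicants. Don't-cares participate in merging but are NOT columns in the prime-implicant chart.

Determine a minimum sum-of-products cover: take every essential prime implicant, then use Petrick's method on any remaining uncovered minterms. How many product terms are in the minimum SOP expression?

size-2^0 implicants → 0000(✓)  0001(✓)  0010(✓)  0100(✓)  0101(✓)  0110(✓)  0111(✓)  1001(✓)  1010(✓)  1101(✓)  1110(✓)  1111(✓)
size-2^1 implicants → -001(✓)  -010(✓)  -101(✓)  -110(✓)  -111(✓)  0-00(✓)  0-01(✓)  0-10(✓)  00-0(✓)  000-(✓)  01-0(✓)  01-1(✓)  010-(✓)  011-(✓)  1-01(✓)  1-10(✓)  11-1(✓)  111-(✓)
size-2^2 implicants → --01  --10  -1-1  -11-  0--0  0-0-  01--
Unchecked terms (primes): --01, --10, -1-1, -11-, 0--0, 0-0-, 01--
Minterm coverage:
  m0 ⊆ 0--0,0-0-
  m1 ⊆ --01,0-0-
  m2 ⊆ --10,0--0
  m4 ⊆ 0--0,0-0-,01--
  m5 ⊆ --01,-1-1,0-0-,01--
  m6 ⊆ --10,-11-,0--0,01--
  m7 ⊆ -1-1,-11-,01--
  m9 ⊆ --01 [E]
  m10 ⊆ --10 [E]
  m13 ⊆ --01,-1-1
  m14 ⊆ --10,-11-
  m15 ⊆ -1-1,-11-
E = {--01, --10}
Petrick residual → -1-1, 0--0
Cover = c'd + cd' + bd + a'd'  |cover|=4

4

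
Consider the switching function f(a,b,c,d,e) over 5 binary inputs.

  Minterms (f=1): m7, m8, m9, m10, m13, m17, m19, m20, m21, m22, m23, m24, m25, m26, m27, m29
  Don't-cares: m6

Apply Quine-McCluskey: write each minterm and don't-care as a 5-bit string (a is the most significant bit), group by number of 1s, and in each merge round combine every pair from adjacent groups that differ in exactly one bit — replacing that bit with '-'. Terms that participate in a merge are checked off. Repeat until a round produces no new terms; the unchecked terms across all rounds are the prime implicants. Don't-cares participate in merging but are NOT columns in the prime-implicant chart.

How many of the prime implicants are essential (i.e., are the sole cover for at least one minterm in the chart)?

4

[col 0] 00110*, 00111*, 01000*, 01001*, 01010*, 01101*, 10001*, 10011*, 10100*, 10101*, 10110*, 10111*, 11000*, 11001*, 11010*, 11011*, 11101*
[col 1] -0110*, -0111*, -1000*, -1001*, -1010*, -1101*, 0011-*, 01-01*, 010-0*, 0100-*, 1-001*, 1-011*, 1-101*, 10-01*, 10-11*, 100-1*, 101-0*, 101-1*, 1010-*, 1011-*, 11-01*, 110-0*, 110-1*, 1100-*, 1101-*
[col 2] -011-, -1-01, -10-0, -100-, 1--01, 1-0-1, 10--1, 101--, 110--
Prime implicants: -011-, -1-01, -10-0, -100-, 1--01, 1-0-1, 10--1, 101--, 110--
PI chart (minterm → PIs covering it):
  7 | -011-  (sole → essential)
  8 | -10-0,-100-
  9 | -1-01,-100-
  10 | -10-0  (sole → essential)
  13 | -1-01  (sole → essential)
  17 | 1--01,1-0-1,10--1
  19 | 1-0-1,10--1
  20 | 101--  (sole → essential)
  21 | 1--01,10--1,101--
  22 | -011-,101--
  23 | -011-,10--1,101--
  24 | -10-0,-100-,110--
  25 | -1-01,-100-,1--01,1-0-1,110--
  26 | -10-0,110--
  27 | 1-0-1,110--
  29 | -1-01,1--01
Essential prime implicants: -011-, -1-01, -10-0, 101--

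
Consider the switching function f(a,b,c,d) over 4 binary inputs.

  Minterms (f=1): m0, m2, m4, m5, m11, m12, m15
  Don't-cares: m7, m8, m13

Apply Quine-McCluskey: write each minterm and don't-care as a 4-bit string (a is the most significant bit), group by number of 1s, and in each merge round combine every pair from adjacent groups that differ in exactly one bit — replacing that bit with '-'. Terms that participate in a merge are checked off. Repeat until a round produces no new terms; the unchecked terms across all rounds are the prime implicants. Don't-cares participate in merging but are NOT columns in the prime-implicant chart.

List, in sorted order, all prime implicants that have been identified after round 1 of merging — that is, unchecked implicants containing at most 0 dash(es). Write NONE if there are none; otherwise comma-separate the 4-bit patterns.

NONE

[col 0] 0000*, 0010*, 0100*, 0101*, 0111*, 1000*, 1011*, 1100*, 1101*, 1111*
[col 1] -000*, -100*, -101*, -111*, 0-00*, 00-0, 01-1*, 010-*, 1-00*, 1-11, 11-1*, 110-*
[col 2] --00, -1-1, -10-
Prime implicants: --00, -1-1, -10-, 00-0, 1-11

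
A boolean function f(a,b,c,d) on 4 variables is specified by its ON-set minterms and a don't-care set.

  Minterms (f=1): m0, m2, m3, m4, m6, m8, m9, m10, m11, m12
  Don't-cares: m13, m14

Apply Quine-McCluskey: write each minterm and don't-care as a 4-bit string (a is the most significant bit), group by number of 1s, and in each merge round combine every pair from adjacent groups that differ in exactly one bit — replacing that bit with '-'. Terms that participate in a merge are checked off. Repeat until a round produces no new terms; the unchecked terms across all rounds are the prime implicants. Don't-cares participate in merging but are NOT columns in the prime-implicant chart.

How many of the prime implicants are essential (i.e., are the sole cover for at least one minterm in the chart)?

2

[col 0] 0000*, 0010*, 0011*, 0100*, 0110*, 1000*, 1001*, 1010*, 1011*, 1100*, 1101*, 1110*
[col 1] -000*, -010*, -011*, -100*, -110*, 0-00*, 0-10*, 00-0*, 001-*, 01-0*, 1-00*, 1-01*, 1-10*, 10-0*, 10-1*, 100-*, 101-*, 11-0*, 110-*
[col 2] --00*, --10*, -0-0*, -01-, -1-0*, 0--0*, 1--0*, 1-0-, 10--
[col 3] ---0
Prime implicants: ---0, -01-, 1-0-, 10--
PI chart (minterm → PIs covering it):
  0 | ---0  (sole → essential)
  2 | ---0,-01-
  3 | -01-  (sole → essential)
  4 | ---0  (sole → essential)
  6 | ---0  (sole → essential)
  8 | ---0,1-0-,10--
  9 | 1-0-,10--
  10 | ---0,-01-,10--
  11 | -01-,10--
  12 | ---0,1-0-
Essential prime implicants: ---0, -01-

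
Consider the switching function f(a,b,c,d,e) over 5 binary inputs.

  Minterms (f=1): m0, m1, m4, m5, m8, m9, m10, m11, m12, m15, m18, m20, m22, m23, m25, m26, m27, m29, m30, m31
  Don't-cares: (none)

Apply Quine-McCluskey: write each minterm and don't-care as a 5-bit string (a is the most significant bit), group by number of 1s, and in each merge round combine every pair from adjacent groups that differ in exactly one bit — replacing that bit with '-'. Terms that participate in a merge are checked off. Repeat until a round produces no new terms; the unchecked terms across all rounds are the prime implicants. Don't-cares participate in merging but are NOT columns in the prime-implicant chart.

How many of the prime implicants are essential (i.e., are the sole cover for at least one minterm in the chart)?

[col 0] 00000*, 00001*, 00100*, 00101*, 01000*, 01001*, 01010*, 01011*, 01100*, 01111*, 10010*, 10100*, 10110*, 10111*, 11001*, 11010*, 11011*, 11101*, 11110*, 11111*
[col 1] -0100, -1001*, -1010*, -1011*, -1111*, 0-000*, 0-001*, 0-100*, 00-00*, 00-01*, 0000-*, 0010-*, 01-00*, 01-11*, 010-0*, 010-1*, 0100-*, 0101-*, 1-010*, 1-110*, 1-111*, 10-10*, 101-0, 1011-*, 11-01*, 11-10*, 11-11*, 110-1*, 1101-*, 111-1*, 1111-*
[col 2] -1-11, -10-1, -101-, 0--00, 0-00-, 00-0-, 010--, 1--10, 1-11-, 11--1, 11-1-
Prime implicants: -0100, -1-11, -10-1, -101-, 0--00, 0-00-, 00-0-, 010--, 1--10, 1-11-, 101-0, 11--1, 11-1-
PI chart (minterm → PIs covering it):
  0 | 0--00,0-00-,00-0-
  1 | 0-00-,00-0-
  4 | -0100,0--00,00-0-
  5 | 00-0-  (sole → essential)
  8 | 0--00,0-00-,010--
  9 | -10-1,0-00-,010--
  10 | -101-,010--
  11 | -1-11,-10-1,-101-,010--
  12 | 0--00  (sole → essential)
  15 | -1-11  (sole → essential)
  18 | 1--10  (sole → essential)
  20 | -0100,101-0
  22 | 1--10,1-11-,101-0
  23 | 1-11-  (sole → essential)
  25 | -10-1,11--1
  26 | -101-,1--10,11-1-
  27 | -1-11,-10-1,-101-,11--1,11-1-
  29 | 11--1  (sole → essential)
  30 | 1--10,1-11-,11-1-
  31 | -1-11,1-11-,11--1,11-1-
Essential prime implicants: -1-11, 0--00, 00-0-, 1--10, 1-11-, 11--1

6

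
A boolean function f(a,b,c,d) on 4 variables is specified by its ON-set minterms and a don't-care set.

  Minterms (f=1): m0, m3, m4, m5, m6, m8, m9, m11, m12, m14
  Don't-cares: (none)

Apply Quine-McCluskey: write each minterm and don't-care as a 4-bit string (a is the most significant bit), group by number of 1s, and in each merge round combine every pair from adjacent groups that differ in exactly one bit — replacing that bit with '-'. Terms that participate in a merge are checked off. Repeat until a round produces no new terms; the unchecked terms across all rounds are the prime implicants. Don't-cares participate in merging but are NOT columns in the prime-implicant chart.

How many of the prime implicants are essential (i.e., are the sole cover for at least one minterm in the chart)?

size-2^0 implicants → 0000(✓)  0011(✓)  0100(✓)  0101(✓)  0110(✓)  1000(✓)  1001(✓)  1011(✓)  1100(✓)  1110(✓)
size-2^1 implicants → -000(✓)  -011  -100(✓)  -110(✓)  0-00(✓)  01-0(✓)  010-  1-00(✓)  10-1  100-  11-0(✓)
size-2^2 implicants → --00  -1-0
Unchecked terms (primes): --00, -011, -1-0, 010-, 10-1, 100-
Minterm coverage:
  m0 ⊆ --00 [E]
  m3 ⊆ -011 [E]
  m4 ⊆ --00,-1-0,010-
  m5 ⊆ 010- [E]
  m6 ⊆ -1-0 [E]
  m8 ⊆ --00,100-
  m9 ⊆ 10-1,100-
  m11 ⊆ -011,10-1
  m12 ⊆ --00,-1-0
  m14 ⊆ -1-0 [E]
E = {--00, -011, -1-0, 010-}

4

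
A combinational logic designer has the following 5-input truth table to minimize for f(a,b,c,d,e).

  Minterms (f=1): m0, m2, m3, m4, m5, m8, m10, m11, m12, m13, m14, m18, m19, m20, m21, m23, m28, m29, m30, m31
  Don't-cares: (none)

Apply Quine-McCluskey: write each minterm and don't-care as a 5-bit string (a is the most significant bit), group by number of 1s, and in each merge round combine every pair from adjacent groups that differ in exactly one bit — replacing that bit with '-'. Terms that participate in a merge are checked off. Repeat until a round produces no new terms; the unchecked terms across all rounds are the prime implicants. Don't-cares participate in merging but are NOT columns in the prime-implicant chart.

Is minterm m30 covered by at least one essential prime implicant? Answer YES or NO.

[col 0] 00000*, 00010*, 00011*, 00100*, 00101*, 01000*, 01010*, 01011*, 01100*, 01101*, 01110*, 10010*, 10011*, 10100*, 10101*, 10111*, 11100*, 11101*, 11110*, 11111*
[col 1] -0010*, -0011*, -0100*, -0101*, -1100*, -1101*, -1110*, 0-000*, 0-010*, 0-011*, 0-100*, 0-101*, 00-00*, 000-0*, 0001-*, 0010-*, 01-00*, 01-10*, 010-0*, 0101-*, 011-0*, 0110-*, 1-100*, 1-101*, 1-111*, 10-11, 1001-*, 101-1*, 1010-*, 111-0*, 111-1*, 1110-*, 1111-*
[col 2] --100*, --101*, -001-, -010-*, -11-0, -110-*, 0--00, 0-0-0, 0-01-, 0-10-*, 01--0, 1-1-1, 1-10-*, 111--
[col 3] --10-
Prime implicants: --10-, -001-, -11-0, 0--00, 0-0-0, 0-01-, 01--0, 1-1-1, 10-11, 111--
PI chart (minterm → PIs covering it):
  0 | 0--00,0-0-0
  2 | -001-,0-0-0,0-01-
  3 | -001-,0-01-
  4 | --10-,0--00
  5 | --10-  (sole → essential)
  8 | 0--00,0-0-0,01--0
  10 | 0-0-0,0-01-,01--0
  11 | 0-01-  (sole → essential)
  12 | --10-,-11-0,0--00,01--0
  13 | --10-  (sole → essential)
  14 | -11-0,01--0
  18 | -001-  (sole → essential)
  19 | -001-,10-11
  20 | --10-  (sole → essential)
  21 | --10-,1-1-1
  23 | 1-1-1,10-11
  28 | --10-,-11-0,111--
  29 | --10-,1-1-1,111--
  30 | -11-0,111--
  31 | 1-1-1,111--
Essential prime implicants: --10-, -001-, 0-01-

NO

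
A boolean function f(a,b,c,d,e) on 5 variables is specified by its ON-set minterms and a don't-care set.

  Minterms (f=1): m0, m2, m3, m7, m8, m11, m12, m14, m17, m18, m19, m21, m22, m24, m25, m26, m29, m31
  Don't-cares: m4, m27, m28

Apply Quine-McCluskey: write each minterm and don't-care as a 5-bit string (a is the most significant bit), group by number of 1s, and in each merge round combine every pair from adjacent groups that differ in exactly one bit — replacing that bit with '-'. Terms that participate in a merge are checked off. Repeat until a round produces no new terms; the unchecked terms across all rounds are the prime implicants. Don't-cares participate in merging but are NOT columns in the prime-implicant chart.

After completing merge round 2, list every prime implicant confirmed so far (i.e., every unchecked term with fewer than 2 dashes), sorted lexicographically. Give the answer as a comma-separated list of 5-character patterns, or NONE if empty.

00-11, 000-0, 011-0, 10-10

[col 0] 00000*, 00010*, 00011*, 00100*, 00111*, 01000*, 01011*, 01100*, 01110*, 10001*, 10010*, 10011*, 10101*, 10110*, 11000*, 11001*, 11010*, 11011*, 11100*, 11101*, 11111*
[col 1] -0010*, -0011*, -1000*, -1011*, -1100*, 0-000*, 0-011*, 0-100*, 00-00*, 00-11, 000-0, 0001-*, 01-00*, 011-0, 1-001*, 1-010*, 1-011*, 1-101*, 10-01*, 10-10, 100-1*, 1001-*, 11-00*, 11-01*, 11-11*, 110-0*, 110-1*, 1100-*, 1101-*, 111-1*, 1110-*
[col 2] --011, -001-, -1-00, 0--00, 1--01, 1-0-1, 1-01-, 11--1, 11-0-, 110--
Prime implicants: --011, -001-, -1-00, 0--00, 00-11, 000-0, 011-0, 1--01, 1-0-1, 1-01-, 10-10, 11--1, 11-0-, 110--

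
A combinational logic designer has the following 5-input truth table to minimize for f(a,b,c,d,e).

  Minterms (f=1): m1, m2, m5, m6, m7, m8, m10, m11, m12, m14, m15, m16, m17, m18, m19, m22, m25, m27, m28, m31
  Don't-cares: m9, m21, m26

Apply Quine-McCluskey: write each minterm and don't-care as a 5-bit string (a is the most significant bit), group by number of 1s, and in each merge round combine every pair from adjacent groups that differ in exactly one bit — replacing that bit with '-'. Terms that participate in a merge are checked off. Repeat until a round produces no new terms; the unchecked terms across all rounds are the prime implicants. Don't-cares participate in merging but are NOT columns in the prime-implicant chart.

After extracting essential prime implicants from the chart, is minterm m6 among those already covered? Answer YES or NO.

YES

[col 0] 00001*, 00010*, 00101*, 00110*, 00111*, 01000*, 01001*, 01010*, 01011*, 01100*, 01110*, 01111*, 10000*, 10001*, 10010*, 10011*, 10101*, 10110*, 11001*, 11010*, 11011*, 11100*, 11111*
[col 1] -0001*, -0010*, -0101*, -0110*, -1001*, -1010*, -1011*, -1100, -1111*, 0-001*, 0-010*, 0-110*, 0-111*, 00-01*, 00-10*, 001-1, 0011-*, 01-00*, 01-10*, 01-11*, 010-0*, 010-1*, 0100-*, 0101-*, 011-0*, 0111-*, 1-001*, 1-010*, 1-011*, 10-01*, 10-10*, 100-0*, 100-1*, 1000-*, 1001-*, 11-11*, 110-1*, 1101-*
[col 2] --001, --010, -0-01, -0-10, -1-11, -10-1, -101-, 0--10, 0-11-, 01--0, 01-1-, 010--, 1-0-1, 1-01-, 100--
Prime implicants: --001, --010, -0-01, -0-10, -1-11, -10-1, -101-, -1100, 0--10, 0-11-, 001-1, 01--0, 01-1-, 010--, 1-0-1, 1-01-, 100--
PI chart (minterm → PIs covering it):
  1 | --001,-0-01
  2 | --010,-0-10,0--10
  5 | -0-01,001-1
  6 | -0-10,0--10,0-11-
  7 | 0-11-,001-1
  8 | 01--0,010--
  10 | --010,-101-,0--10,01--0,01-1-,010--
  11 | -1-11,-10-1,-101-,01-1-,010--
  12 | -1100,01--0
  14 | 0--10,0-11-,01--0,01-1-
  15 | -1-11,0-11-,01-1-
  16 | 100--  (sole → essential)
  17 | --001,-0-01,1-0-1,100--
  18 | --010,-0-10,1-01-,100--
  19 | 1-0-1,1-01-,100--
  22 | -0-10  (sole → essential)
  25 | --001,-10-1,1-0-1
  27 | -1-11,-10-1,-101-,1-0-1,1-01-
  28 | -1100  (sole → essential)
  31 | -1-11  (sole → essential)
Essential prime implicants: -0-10, -1-11, -1100, 100--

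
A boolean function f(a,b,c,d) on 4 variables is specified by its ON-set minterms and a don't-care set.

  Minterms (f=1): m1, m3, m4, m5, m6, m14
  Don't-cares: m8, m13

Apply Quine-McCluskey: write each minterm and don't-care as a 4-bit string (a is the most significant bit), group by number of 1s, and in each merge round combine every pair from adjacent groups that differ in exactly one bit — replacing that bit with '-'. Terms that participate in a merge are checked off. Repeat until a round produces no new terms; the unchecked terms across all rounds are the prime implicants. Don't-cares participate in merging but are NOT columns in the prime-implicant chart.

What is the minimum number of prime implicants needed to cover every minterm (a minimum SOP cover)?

Round 0: 0001✓ 0011✓ 0100✓ 0101✓ 0110✓ 1000 1101✓ 1110✓
Round 1: -101 -110 0-01 00-1 01-0 010-
PIs = {-101, -110, 0-01, 00-1, 01-0, 010-, 1000}
Coverage chart:
  m1: 0-01,00-1
  m3: 00-1 ←essential
  m4: 01-0,010-
  m5: -101,0-01,010-
  m6: -110,01-0
  m14: -110 ←essential
Essential: -110, 00-1
Petrick residual → 010-
Min cover (3 terms): bcd' + a'b'd + a'bc'

3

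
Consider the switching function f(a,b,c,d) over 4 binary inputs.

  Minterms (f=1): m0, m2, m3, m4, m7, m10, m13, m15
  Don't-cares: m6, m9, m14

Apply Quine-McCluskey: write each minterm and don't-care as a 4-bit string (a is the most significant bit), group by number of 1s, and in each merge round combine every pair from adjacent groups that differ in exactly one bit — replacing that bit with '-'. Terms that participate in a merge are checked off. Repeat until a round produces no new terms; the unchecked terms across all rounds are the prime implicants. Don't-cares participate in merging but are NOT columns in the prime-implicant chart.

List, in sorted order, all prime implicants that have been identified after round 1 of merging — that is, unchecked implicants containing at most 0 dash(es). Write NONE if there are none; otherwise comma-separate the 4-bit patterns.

Round 0: 0000✓ 0010✓ 0011✓ 0100✓ 0110✓ 0111✓ 1001✓ 1010✓ 1101✓ 1110✓ 1111✓
Round 1: -010✓ -110✓ -111✓ 0-00✓ 0-10✓ 0-11✓ 00-0✓ 001-✓ 01-0✓ 011-✓ 1-01 1-10✓ 11-1 111-✓
Round 2: --10 -11- 0--0 0-1-
PIs = {--10, -11-, 0--0, 0-1-, 1-01, 11-1}

NONE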